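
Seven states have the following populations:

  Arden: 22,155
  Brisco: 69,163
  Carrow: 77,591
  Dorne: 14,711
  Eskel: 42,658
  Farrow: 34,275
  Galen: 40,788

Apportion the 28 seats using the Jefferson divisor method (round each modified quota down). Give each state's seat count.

Arden=2; Brisco=7; Carrow=7; Dorne=1; Eskel=4; Farrow=3; Galen=4

Standard divisor 301341/28 ≈ 10762.179; standard quotas: Arden 2.059, Brisco 6.426, Carrow 7.210, Dorne 1.367, Eskel 3.964, Farrow 3.185, Galen 3.790.
Rounding down gives 2, 6, 7, 1, 3, 3, 3 = 25 seats, so the divisor must be adjusted.
With modified divisor 9800: modified quotas Arden 2.261, Brisco 7.057, Carrow 7.917, Dorne 1.501, Eskel 4.353, Farrow 3.497, Galen 4.162.
Rounding down: Arden 2, Brisco 7, Carrow 7, Dorne 1, Eskel 4, Farrow 3, Galen 4 (total 28).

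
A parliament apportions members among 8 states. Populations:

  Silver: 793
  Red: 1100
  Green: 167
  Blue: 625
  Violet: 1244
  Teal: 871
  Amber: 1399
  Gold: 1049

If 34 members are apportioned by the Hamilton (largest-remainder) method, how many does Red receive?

Standard divisor: 7248 ÷ 34 ≈ 213.176.
Standard quotas: Silver 3.720, Red 5.160, Green 0.783, Blue 2.932, Violet 5.836, Teal 4.086, Amber 6.563, Gold 4.921.
Lower quotas: Silver 3, Red 5, Green 0, Blue 2, Violet 5, Teal 4, Amber 6, Gold 4 (sum 29, leaving 5 seats).
Remainders in descending order: Blue 0.932, Gold 0.921, Violet 0.836, Green 0.783, Silver 0.720, Amber 0.563, Red 0.160, Teal 0.086.
The surplus seats go to Blue, Gold, Violet, Green, Silver.
Red receives 5.

5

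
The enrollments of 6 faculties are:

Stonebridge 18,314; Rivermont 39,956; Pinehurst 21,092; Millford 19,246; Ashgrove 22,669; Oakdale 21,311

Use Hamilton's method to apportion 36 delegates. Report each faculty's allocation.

The standard divisor is 142588/36 ≈ 3960.778.
Standard quotas: Stonebridge 4.6238, Rivermont 10.0879, Pinehurst 5.3252, Millford 4.8591, Ashgrove 5.7234, Oakdale 5.3805.
Lower quotas: Stonebridge 4, Rivermont 10, Pinehurst 5, Millford 4, Ashgrove 5, Oakdale 5 (sum 33, leaving 3 seats).
Remainders in descending order: Millford 0.8591, Ashgrove 0.7234, Stonebridge 0.6238, Oakdale 0.3805, Pinehurst 0.3252, Rivermont 0.0879.
Largest remainders: Millford, Ashgrove, Stonebridge receive the extra seats.

Stonebridge=5; Rivermont=10; Pinehurst=5; Millford=5; Ashgrove=6; Oakdale=5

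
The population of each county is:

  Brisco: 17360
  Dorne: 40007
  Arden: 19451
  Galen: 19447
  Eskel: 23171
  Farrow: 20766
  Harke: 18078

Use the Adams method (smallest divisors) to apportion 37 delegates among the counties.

Brisco 4; Dorne 9; Arden 5; Galen 5; Eskel 5; Farrow 5; Harke 4

Standard divisor 158280/37 ≈ 4277.838; standard quotas: Brisco 4.058, Dorne 9.352, Arden 4.547, Galen 4.546, Eskel 5.417, Farrow 4.854, Harke 4.226.
Rounding up gives 5, 10, 5, 5, 6, 5, 5 = 41 seats, so the divisor must be adjusted.
With modified divisor 4700: modified quotas Brisco 3.694, Dorne 8.512, Arden 4.139, Galen 4.138, Eskel 4.930, Farrow 4.418, Harke 3.846.
Rounding up: Brisco 4, Dorne 9, Arden 5, Galen 5, Eskel 5, Farrow 5, Harke 4 (total 37).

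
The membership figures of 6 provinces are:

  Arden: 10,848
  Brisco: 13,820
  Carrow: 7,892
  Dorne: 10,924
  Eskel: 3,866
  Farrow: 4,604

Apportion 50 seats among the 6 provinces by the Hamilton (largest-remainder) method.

Arden 10, Brisco 13, Carrow 8, Dorne 11, Eskel 4, Farrow 4

The standard divisor is 51954/50 ≈ 1039.08.
Standard quotas: Arden 10.4400, Brisco 13.3002, Carrow 7.5952, Dorne 10.5131, Eskel 3.7206, Farrow 4.4308.
Lower quotas: Arden 10, Brisco 13, Carrow 7, Dorne 10, Eskel 3, Farrow 4 (sum 47, leaving 3 seats).
Remainders in descending order: Eskel 0.7206, Carrow 0.5952, Dorne 0.5131, Arden 0.4400, Farrow 0.4308, Brisco 0.3002.
The surplus seats go to Eskel, Carrow, Dorne.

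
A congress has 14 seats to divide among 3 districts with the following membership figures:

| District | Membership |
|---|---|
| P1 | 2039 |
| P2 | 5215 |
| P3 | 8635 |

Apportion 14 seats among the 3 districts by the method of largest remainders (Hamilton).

P1=2, P2=4, P3=8

Standard divisor: 15889 ÷ 14 ≈ 1134.929.
Standard quotas: P1 1.7966, P2 4.5950, P3 7.6084.
Lower quotas: P1 1, P2 4, P3 7 (sum 12, leaving 2 seats).
Remainders in descending order: P1 0.7966, P3 0.6084, P2 0.5950.
The surplus seats go to P1, P3.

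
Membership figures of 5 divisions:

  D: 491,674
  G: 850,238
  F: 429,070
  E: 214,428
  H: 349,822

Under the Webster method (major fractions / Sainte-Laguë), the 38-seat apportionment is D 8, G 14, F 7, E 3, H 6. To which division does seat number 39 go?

Priority for the next seat is population ÷ (current seats + 0.5).
Priorities: D 57844.000, G 58637.103, F 57209.333, E 61265.143, H 53818.769.
Highest priority: E.

E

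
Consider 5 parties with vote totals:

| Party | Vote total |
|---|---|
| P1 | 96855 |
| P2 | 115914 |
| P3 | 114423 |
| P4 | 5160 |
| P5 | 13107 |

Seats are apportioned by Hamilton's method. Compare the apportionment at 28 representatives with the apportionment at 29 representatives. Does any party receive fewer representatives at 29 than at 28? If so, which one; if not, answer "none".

At 28 seats: P1 8, P2 9, P3 9, P4 1, P5 1.
At 29 seats: P1 8, P2 10, P3 10, P4 0, P5 1.
P4 drops from 1 to 0.

P4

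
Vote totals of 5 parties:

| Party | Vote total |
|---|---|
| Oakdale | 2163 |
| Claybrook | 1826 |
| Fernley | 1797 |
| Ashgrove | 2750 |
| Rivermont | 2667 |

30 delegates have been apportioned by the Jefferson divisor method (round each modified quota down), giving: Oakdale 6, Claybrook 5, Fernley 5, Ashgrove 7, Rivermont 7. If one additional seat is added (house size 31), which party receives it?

Priority for the next seat is population ÷ (current seats + 1).
Priorities: Oakdale 309.000, Claybrook 304.333, Fernley 299.500, Ashgrove 343.750, Rivermont 333.375.
Highest priority: Ashgrove.

Ashgrove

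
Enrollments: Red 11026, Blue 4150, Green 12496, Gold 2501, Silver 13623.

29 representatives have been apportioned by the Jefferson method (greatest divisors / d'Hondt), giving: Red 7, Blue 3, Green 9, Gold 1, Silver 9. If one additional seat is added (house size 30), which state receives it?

Red

Priority for the next seat is population ÷ (current seats + 1).
Priorities: Red 1378.250, Blue 1037.500, Green 1249.600, Gold 1250.500, Silver 1362.300.
Highest priority: Red.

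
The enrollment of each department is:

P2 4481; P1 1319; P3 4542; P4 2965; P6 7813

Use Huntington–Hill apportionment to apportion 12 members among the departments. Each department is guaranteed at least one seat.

P2: 2, P1: 1, P3: 3, P4: 2, P6: 4

With divisor 1842: modified quotas P2 2.433, P1 0.716, P3 2.466, P4 1.610, P6 4.242.
Geometric-mean thresholds: P2 √(2·3)=2.449, P1 (min 1), P3 √(2·3)=2.449, P4 √(1·2)=1.414, P6 √(4·5)=4.472.
Each quota rounded against its threshold gives P2 2, P1 1, P3 3, P4 2, P6 4 (total 12).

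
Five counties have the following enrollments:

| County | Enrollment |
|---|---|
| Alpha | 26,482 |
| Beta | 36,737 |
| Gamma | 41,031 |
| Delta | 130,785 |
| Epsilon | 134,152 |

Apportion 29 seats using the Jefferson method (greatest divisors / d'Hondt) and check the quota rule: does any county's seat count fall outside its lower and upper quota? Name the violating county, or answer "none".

none

Standard quotas: Alpha 2.080, Beta 2.886, Gamma 3.223, Delta 10.273, Epsilon 10.538.
Jefferson allocation: Alpha 2, Beta 3, Gamma 3, Delta 10, Epsilon 11.
Every allocation lies between the lower and upper quota.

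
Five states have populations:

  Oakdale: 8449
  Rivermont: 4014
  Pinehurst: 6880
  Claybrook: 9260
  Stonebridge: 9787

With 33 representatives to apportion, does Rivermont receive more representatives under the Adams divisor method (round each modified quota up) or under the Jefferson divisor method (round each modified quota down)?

Adams

Adams: Oakdale 7, Rivermont 4, Pinehurst 6, Claybrook 8, Stonebridge 8.
Jefferson: Oakdale 7, Rivermont 3, Pinehurst 6, Claybrook 8, Stonebridge 9.
Rivermont gets 4 under Adams and 3 under Jefferson.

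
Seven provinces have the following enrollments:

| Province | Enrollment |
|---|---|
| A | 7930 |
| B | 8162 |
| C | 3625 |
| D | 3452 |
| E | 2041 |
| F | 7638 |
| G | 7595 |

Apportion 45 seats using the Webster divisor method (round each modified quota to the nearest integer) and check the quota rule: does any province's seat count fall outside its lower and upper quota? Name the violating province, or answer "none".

Standard quotas: A 8.824, B 9.082, C 4.033, D 3.841, E 2.271, F 8.499, G 8.451.
Webster allocation: A 9, B 9, C 4, D 4, E 2, F 9, G 8.
Every allocation lies between the lower and upper quota.

none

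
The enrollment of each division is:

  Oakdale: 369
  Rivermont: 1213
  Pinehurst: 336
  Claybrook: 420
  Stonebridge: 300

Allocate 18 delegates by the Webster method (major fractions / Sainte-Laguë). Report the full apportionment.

Standard divisor 2638/18 ≈ 146.556; standard quotas: Oakdale 2.518, Rivermont 8.277, Pinehurst 2.293, Claybrook 2.866, Stonebridge 2.047.
Rounding to the nearest integer gives Oakdale 3, Rivermont 8, Pinehurst 2, Claybrook 3, Stonebridge 2 — total 18, matching the house size, so no adjustment is needed.

Oakdale=3, Rivermont=8, Pinehurst=2, Claybrook=3, Stonebridge=2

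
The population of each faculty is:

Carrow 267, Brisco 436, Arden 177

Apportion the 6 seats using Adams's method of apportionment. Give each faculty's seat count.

Standard divisor 880/6 ≈ 146.667; standard quotas: Carrow 1.820, Brisco 2.973, Arden 1.207.
Rounding up gives 2, 3, 2 = 7 seats, so the divisor must be adjusted.
With modified divisor 200: modified quotas Carrow 1.335, Brisco 2.180, Arden 0.885.
Rounding up: Carrow 2, Brisco 3, Arden 1 (total 6).

Carrow: 2, Brisco: 3, Arden: 1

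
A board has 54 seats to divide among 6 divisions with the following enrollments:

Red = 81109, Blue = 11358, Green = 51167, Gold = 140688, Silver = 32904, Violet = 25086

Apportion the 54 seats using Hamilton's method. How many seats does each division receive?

Total 342312; standard divisor 342312/54 ≈ 6339.111.
Standard quotas: Red 12.7950, Blue 1.7917, Green 8.0716, Gold 22.1936, Silver 5.1906, Violet 3.9573.
Lower quotas: Red 12, Blue 1, Green 8, Gold 22, Silver 5, Violet 3 (sum 51, leaving 3 seats).
Remainders in descending order: Violet 0.9573, Red 0.7950, Blue 0.7917, Gold 0.1936, Silver 0.1906, Green 0.0716.
The surplus seats go to Violet, Red, Blue.

Red=13, Blue=2, Green=8, Gold=22, Silver=5, Violet=4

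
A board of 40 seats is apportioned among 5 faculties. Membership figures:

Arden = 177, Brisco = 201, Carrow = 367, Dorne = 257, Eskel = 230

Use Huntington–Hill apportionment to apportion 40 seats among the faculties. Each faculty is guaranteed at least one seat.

Arden 6, Brisco 7, Carrow 12, Dorne 8, Eskel 7

With divisor 31: modified quotas Arden 5.710, Brisco 6.484, Carrow 11.839, Dorne 8.290, Eskel 7.419.
Geometric-mean thresholds: Arden √(5·6)=5.477, Brisco √(6·7)=6.481, Carrow √(11·12)=11.489, Dorne √(8·9)=8.485, Eskel √(7·8)=7.483.
Each quota rounded against its threshold gives Arden 6, Brisco 7, Carrow 12, Dorne 8, Eskel 7 (total 40).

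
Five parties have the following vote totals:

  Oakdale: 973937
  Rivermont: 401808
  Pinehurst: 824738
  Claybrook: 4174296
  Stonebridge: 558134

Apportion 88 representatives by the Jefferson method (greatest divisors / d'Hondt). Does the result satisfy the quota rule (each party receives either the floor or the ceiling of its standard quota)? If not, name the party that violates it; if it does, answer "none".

Claybrook

Standard quotas: Oakdale 12.362, Rivermont 5.100, Pinehurst 10.468, Claybrook 52.985, Stonebridge 7.084.
Jefferson allocation: Oakdale 12, Rivermont 5, Pinehurst 10, Claybrook 54, Stonebridge 7.
Claybrook has quota 52.985 (lower 52, upper 53) but receives 54 — outside the quota interval.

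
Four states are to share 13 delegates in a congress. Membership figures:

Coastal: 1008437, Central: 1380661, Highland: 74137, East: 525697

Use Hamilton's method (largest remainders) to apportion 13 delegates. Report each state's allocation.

Standard divisor: 2988932 ÷ 13 ≈ 229917.846.
Standard quotas: Coastal 4.3861, Central 6.0050, Highland 0.3224, East 2.2865.
Lower quotas: Coastal 4, Central 6, Highland 0, East 2 (sum 12, leaving 1 seat).
Remainders in descending order: Coastal 0.3861, Highland 0.3224, East 0.2865, Central 0.0050.
Largest remainder: Coastal receives the extra seat.

Coastal 5, Central 6, Highland 0, East 2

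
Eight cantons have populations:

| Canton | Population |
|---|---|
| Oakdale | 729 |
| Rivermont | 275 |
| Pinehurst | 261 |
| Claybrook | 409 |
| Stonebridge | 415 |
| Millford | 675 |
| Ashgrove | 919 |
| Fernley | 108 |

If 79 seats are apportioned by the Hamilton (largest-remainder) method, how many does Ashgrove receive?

19

Standard divisor: 3791 ÷ 79 ≈ 47.987.
Standard quotas: Oakdale 15.192, Rivermont 5.731, Pinehurst 5.439, Claybrook 8.523, Stonebridge 8.648, Millford 14.066, Ashgrove 19.151, Fernley 2.251.
Lower quotas: Oakdale 15, Rivermont 5, Pinehurst 5, Claybrook 8, Stonebridge 8, Millford 14, Ashgrove 19, Fernley 2 (sum 76, leaving 3 seats).
Remainders in descending order: Rivermont 0.731, Stonebridge 0.648, Claybrook 0.523, Pinehurst 0.439, Fernley 0.251, Oakdale 0.192, Ashgrove 0.151, Millford 0.066.
Largest remainders: Rivermont, Stonebridge, Claybrook receive the extra seats.
Ashgrove receives 19.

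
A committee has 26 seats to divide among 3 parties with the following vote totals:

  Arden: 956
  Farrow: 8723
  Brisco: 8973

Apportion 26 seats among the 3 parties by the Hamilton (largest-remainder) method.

Total 18652; standard divisor 18652/26 ≈ 717.385.
Standard quotas: Arden 1.3326, Farrow 12.1594, Brisco 12.5079.
Lower quotas: Arden 1, Farrow 12, Brisco 12 (sum 25, leaving 1 seat).
Remainders in descending order: Brisco 0.5079, Arden 0.3326, Farrow 0.1594.
Largest remainder: Brisco receives the extra seat.

Arden 1, Farrow 12, Brisco 13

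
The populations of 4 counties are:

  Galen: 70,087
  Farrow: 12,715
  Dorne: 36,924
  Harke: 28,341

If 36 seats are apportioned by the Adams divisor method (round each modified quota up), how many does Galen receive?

17

Standard divisor 148067/36 ≈ 4112.972; standard quotas: Galen 17.040, Farrow 3.091, Dorne 8.977, Harke 6.891.
Rounding up gives 18, 4, 9, 7 = 38 seats, so the divisor must be adjusted.
With modified divisor 4300: modified quotas Galen 16.299, Farrow 2.957, Dorne 8.587, Harke 6.591.
Rounding up: Galen 17, Farrow 3, Dorne 9, Harke 7 (total 36).
Galen receives 17.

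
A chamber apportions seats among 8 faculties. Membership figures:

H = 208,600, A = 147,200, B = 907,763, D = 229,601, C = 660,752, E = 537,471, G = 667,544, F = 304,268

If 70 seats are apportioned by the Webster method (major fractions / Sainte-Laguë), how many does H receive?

4

Standard divisor 3663199/70 ≈ 52331.414; standard quotas: H 3.986, A 2.813, B 17.346, D 4.387, C 12.626, E 10.271, G 12.756, F 5.814.
Rounding to the nearest integer gives H 4, A 3, B 17, D 4, C 13, E 10, G 13, F 6 — total 70, matching the house size, so no adjustment is needed.
H receives 4.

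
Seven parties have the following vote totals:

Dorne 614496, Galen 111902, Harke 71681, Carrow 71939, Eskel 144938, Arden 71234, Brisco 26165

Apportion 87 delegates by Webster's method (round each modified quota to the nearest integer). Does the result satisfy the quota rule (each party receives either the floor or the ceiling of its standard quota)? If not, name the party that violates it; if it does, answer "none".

Standard quotas: Dorne 48.061, Galen 8.752, Harke 5.606, Carrow 5.627, Eskel 11.336, Arden 5.571, Brisco 2.046.
Webster allocation: Dorne 47, Galen 9, Harke 6, Carrow 6, Eskel 11, Arden 6, Brisco 2.
Dorne has quota 48.061 (lower 48, upper 49) but receives 47 — outside the quota interval.

Dorne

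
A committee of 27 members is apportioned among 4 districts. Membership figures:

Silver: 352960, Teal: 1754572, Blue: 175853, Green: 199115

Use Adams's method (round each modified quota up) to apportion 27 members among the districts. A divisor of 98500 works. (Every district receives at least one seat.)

With modified divisor 98500: modified quotas Silver 3.583, Teal 17.813, Blue 1.785, Green 2.021.
Rounding up: Silver 4, Teal 18, Blue 2, Green 3 (total 27).

Silver=4; Teal=18; Blue=2; Green=3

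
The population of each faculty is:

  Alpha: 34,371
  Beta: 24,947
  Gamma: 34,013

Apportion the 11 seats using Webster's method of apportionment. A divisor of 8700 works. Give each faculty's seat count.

Alpha 4, Beta 3, Gamma 4

With modified divisor 8700: modified quotas Alpha 3.951, Beta 2.867, Gamma 3.910.
Rounding to the nearest integer: Alpha 4, Beta 3, Gamma 4 (total 11).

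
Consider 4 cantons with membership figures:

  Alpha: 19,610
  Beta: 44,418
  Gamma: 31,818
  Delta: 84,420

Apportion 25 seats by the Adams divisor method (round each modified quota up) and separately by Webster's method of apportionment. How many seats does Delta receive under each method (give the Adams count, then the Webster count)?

11 and 12

Adams: Alpha 3, Beta 6, Gamma 5, Delta 11.
Webster: Alpha 3, Beta 6, Gamma 4, Delta 12.
Delta gets 11 under Adams and 12 under Webster.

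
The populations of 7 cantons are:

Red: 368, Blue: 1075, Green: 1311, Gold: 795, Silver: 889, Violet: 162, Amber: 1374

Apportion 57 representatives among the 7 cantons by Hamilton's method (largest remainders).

Red: 4; Blue: 10; Green: 12; Gold: 8; Silver: 8; Violet: 2; Amber: 13

Total 5974; standard divisor 5974/57 ≈ 104.807.
Standard quotas: Red 3.511, Blue 10.257, Green 12.509, Gold 7.585, Silver 8.482, Violet 1.546, Amber 13.110.
Lower quotas: Red 3, Blue 10, Green 12, Gold 7, Silver 8, Violet 1, Amber 13 (sum 54, leaving 3 seats).
Remainders in descending order: Gold 0.585, Violet 0.546, Red 0.511, Green 0.509, Silver 0.482, Blue 0.257, Amber 0.110.
The surplus seats go to Gold, Violet, Red.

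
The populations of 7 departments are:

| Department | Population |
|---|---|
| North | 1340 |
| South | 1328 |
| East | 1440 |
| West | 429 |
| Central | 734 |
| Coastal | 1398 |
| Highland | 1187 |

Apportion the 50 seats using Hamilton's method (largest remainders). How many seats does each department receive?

North=8, South=8, East=9, West=3, Central=5, Coastal=9, Highland=8

The standard divisor is 7856/50 ≈ 157.12.
Standard quotas: North 8.529, South 8.452, East 9.165, West 2.730, Central 4.672, Coastal 8.898, Highland 7.555.
Lower quotas: North 8, South 8, East 9, West 2, Central 4, Coastal 8, Highland 7 (sum 46, leaving 4 seats).
Remainders in descending order: Coastal 0.898, West 0.730, Central 0.672, Highland 0.555, North 0.529, South 0.452, East 0.165.
The surplus seats go to Coastal, West, Central, Highland.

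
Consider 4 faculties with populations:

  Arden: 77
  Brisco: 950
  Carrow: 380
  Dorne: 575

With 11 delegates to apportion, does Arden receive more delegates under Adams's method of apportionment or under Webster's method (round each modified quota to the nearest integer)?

Adams

Adams: Arden 1, Brisco 5, Carrow 2, Dorne 3.
Webster: Arden 0, Brisco 6, Carrow 2, Dorne 3.
Arden gets 1 under Adams and 0 under Webster.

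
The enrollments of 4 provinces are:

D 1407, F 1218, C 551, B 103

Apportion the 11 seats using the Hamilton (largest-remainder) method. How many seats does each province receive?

Total 3279; standard divisor 3279/11 ≈ 298.091.
Standard quotas: D 4.720, F 4.086, C 1.848, B 0.346.
Lower quotas: D 4, F 4, C 1, B 0 (sum 9, leaving 2 seats).
Remainders in descending order: C 0.848, D 0.720, B 0.346, F 0.086.
The surplus seats go to C, D.

D: 5, F: 4, C: 2, B: 0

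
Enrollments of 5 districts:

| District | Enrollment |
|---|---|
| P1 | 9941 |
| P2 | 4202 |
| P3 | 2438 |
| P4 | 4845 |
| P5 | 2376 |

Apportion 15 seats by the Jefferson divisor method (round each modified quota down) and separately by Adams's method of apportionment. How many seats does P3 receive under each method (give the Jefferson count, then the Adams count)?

1 and 2

Jefferson: P1 7, P2 3, P3 1, P4 3, P5 1.
Adams: P1 5, P2 3, P3 2, P4 3, P5 2.
P3 gets 1 under Jefferson and 2 under Adams.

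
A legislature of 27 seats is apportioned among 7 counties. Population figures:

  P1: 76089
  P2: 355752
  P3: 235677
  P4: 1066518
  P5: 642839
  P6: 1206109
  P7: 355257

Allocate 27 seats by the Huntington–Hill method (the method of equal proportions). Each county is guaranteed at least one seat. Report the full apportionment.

With divisor 145134: modified quotas P1 0.524, P2 2.451, P3 1.624, P4 7.349, P5 4.429, P6 8.310, P7 2.448.
Geometric-mean thresholds: P1 (min 1), P2 √(2·3)=2.449, P3 √(1·2)=1.414, P4 √(7·8)=7.483, P5 √(4·5)=4.472, P6 √(8·9)=8.485, P7 √(2·3)=2.449.
Each quota rounded against its threshold gives P1 1, P2 3, P3 2, P4 7, P5 4, P6 8, P7 2 (total 27).

P1 1, P2 3, P3 2, P4 7, P5 4, P6 8, P7 2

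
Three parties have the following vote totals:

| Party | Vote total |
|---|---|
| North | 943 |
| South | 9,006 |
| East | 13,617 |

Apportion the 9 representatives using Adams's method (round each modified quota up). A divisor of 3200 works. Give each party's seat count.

North: 1, South: 3, East: 5

With modified divisor 3200: modified quotas North 0.295, South 2.814, East 4.255.
Rounding up: North 1, South 3, East 5 (total 9).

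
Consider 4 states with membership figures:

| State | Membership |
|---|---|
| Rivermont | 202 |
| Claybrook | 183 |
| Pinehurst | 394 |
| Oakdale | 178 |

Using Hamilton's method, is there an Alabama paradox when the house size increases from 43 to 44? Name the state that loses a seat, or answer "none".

none

At 43 seats: Rivermont 9, Claybrook 8, Pinehurst 18, Oakdale 8.
At 44 seats: Rivermont 9, Claybrook 9, Pinehurst 18, Oakdale 8.
No state's allocation decreased.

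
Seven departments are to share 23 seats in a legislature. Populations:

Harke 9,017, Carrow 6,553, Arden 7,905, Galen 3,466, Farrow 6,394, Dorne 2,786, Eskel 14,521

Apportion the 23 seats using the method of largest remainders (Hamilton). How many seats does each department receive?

Harke=4, Carrow=3, Arden=4, Galen=1, Farrow=3, Dorne=1, Eskel=7

The standard divisor is 50642/23 ≈ 2201.826.
Standard quotas: Harke 4.0952, Carrow 2.9762, Arden 3.5902, Galen 1.5741, Farrow 2.9040, Dorne 1.2653, Eskel 6.5950.
Lower quotas: Harke 4, Carrow 2, Arden 3, Galen 1, Farrow 2, Dorne 1, Eskel 6 (sum 19, leaving 4 seats).
Remainders in descending order: Carrow 0.9762, Farrow 0.9040, Eskel 0.5950, Arden 0.5902, Galen 0.5741, Dorne 0.2653, Harke 0.0952.
Largest remainders: Carrow, Farrow, Eskel, Arden receive the extra seats.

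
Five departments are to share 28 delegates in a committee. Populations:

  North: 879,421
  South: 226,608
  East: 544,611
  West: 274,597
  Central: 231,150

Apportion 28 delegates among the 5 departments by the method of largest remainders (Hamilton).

North=11, South=3, East=7, West=4, Central=3

Standard divisor: 2156387 ÷ 28 ≈ 77013.821.
Standard quotas: North 11.4190, South 2.9424, East 7.0716, West 3.5656, Central 3.0014.
Lower quotas: North 11, South 2, East 7, West 3, Central 3 (sum 26, leaving 2 seats).
Remainders in descending order: South 0.9424, West 0.5656, North 0.4190, East 0.0716, Central 0.0014.
The surplus seats go to South, West.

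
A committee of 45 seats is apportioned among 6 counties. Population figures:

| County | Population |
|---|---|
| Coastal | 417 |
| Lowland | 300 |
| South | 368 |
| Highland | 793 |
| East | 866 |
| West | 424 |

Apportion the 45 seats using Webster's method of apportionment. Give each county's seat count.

Standard divisor 3168/45 ≈ 70.4; standard quotas: Coastal 5.923, Lowland 4.261, South 5.227, Highland 11.264, East 12.301, West 6.023.
Rounding to the nearest integer gives 6, 4, 5, 11, 12, 6 = 44 seats, so the divisor must be adjusted.
With modified divisor 69.1: modified quotas Coastal 6.035, Lowland 4.342, South 5.326, Highland 11.476, East 12.533, West 6.136.
Rounding to the nearest integer: Coastal 6, Lowland 4, South 5, Highland 11, East 13, West 6 (total 45).

Coastal=6, Lowland=4, South=5, Highland=11, East=13, West=6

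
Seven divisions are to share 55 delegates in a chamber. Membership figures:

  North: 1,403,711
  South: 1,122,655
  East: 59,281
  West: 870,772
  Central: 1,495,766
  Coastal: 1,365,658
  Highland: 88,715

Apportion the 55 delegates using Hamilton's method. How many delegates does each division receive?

North 12, South 10, East 0, West 7, Central 13, Coastal 12, Highland 1

Standard divisor: 6406558 ÷ 55 ≈ 116482.873.
Standard quotas: North 12.0508, South 9.6379, East 0.5089, West 7.4755, Central 12.8411, Coastal 11.7241, Highland 0.7616.
Lower quotas: North 12, South 9, East 0, West 7, Central 12, Coastal 11, Highland 0 (sum 51, leaving 4 seats).
Remainders in descending order: Central 0.8411, Highland 0.7616, Coastal 0.7241, South 0.6379, East 0.5089, West 0.4755, North 0.0508.
The surplus seats go to Central, Highland, Coastal, South.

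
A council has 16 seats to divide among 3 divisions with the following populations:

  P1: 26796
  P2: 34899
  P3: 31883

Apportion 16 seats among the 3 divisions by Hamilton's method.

P1=5, P2=6, P3=5

Total 93578; standard divisor 93578/16 ≈ 5848.625.
Standard quotas: P1 4.5816, P2 5.9670, P3 5.4514.
Lower quotas: P1 4, P2 5, P3 5 (sum 14, leaving 2 seats).
Remainders in descending order: P2 0.9670, P1 0.5816, P3 0.4514.
The surplus seats go to P2, P1.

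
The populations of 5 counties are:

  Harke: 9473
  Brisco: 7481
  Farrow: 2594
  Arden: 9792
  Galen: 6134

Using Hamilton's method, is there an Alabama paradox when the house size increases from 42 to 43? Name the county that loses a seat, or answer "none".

At 42 seats: Harke 11, Brisco 9, Farrow 3, Arden 12, Galen 7.
At 43 seats: Harke 12, Brisco 9, Farrow 3, Arden 12, Galen 7.
No county's allocation decreased.

none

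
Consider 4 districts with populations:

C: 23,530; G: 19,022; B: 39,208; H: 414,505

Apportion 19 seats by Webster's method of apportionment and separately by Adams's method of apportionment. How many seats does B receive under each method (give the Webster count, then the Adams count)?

1 and 2

Webster: C 1, G 1, B 1, H 16.
Adams: C 1, G 1, B 2, H 15.
B gets 1 under Webster and 2 under Adams.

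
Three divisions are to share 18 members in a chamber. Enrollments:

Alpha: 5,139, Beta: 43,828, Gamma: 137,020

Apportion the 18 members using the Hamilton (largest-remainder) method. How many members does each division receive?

Alpha 1, Beta 4, Gamma 13

The standard divisor is 185987/18 ≈ 10332.611.
Standard quotas: Alpha 0.4974, Beta 4.2417, Gamma 13.2609.
Lower quotas: Alpha 0, Beta 4, Gamma 13 (sum 17, leaving 1 seat).
Remainders in descending order: Alpha 0.4974, Gamma 0.2609, Beta 0.2417.
Largest remainder: Alpha receives the extra seat.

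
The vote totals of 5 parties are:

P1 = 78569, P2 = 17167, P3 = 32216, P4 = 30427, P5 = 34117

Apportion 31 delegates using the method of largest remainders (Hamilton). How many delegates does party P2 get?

3

Standard divisor: 192496 ÷ 31 ≈ 6209.548.
Standard quotas: P1 12.6529, P2 2.7646, P3 5.1881, P4 4.9000, P5 5.4943.
Lower quotas: P1 12, P2 2, P3 5, P4 4, P5 5 (sum 28, leaving 3 seats).
Remainders in descending order: P4 0.9000, P2 0.7646, P1 0.6529, P5 0.4943, P3 0.1881.
The surplus seats go to P4, P2, P1.
P2 receives 3.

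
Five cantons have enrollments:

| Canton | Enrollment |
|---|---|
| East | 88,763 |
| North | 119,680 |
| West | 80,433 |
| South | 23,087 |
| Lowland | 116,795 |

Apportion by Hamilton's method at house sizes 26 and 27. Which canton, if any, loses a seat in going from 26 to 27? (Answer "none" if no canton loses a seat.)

South

At 26 seats: East 5, North 7, West 5, South 2, Lowland 7.
At 27 seats: East 6, North 8, West 5, South 1, Lowland 7.
South drops from 2 to 1.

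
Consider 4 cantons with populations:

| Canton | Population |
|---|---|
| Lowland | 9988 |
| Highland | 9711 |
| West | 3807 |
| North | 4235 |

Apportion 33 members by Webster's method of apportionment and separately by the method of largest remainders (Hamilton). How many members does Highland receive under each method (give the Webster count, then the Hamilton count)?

Webster: Lowland 12, Highland 11, West 5, North 5.
Hamilton: Lowland 12, Highland 12, West 4, North 5.
Highland gets 11 under Webster and 12 under Hamilton.

11 and 12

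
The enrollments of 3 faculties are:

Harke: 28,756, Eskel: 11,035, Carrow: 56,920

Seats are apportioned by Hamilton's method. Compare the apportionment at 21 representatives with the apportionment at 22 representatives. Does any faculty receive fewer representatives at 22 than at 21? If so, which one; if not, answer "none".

Eskel

At 21 seats: Harke 6, Eskel 3, Carrow 12.
At 22 seats: Harke 7, Eskel 2, Carrow 13.
Eskel drops from 3 to 2.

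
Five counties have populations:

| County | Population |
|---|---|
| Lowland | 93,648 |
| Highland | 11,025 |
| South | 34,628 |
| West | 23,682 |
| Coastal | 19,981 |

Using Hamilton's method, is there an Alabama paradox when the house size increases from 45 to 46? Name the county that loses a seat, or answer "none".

none

At 45 seats: Lowland 23, Highland 3, South 8, West 6, Coastal 5.
At 46 seats: Lowland 23, Highland 3, South 9, West 6, Coastal 5.
No county's allocation decreased.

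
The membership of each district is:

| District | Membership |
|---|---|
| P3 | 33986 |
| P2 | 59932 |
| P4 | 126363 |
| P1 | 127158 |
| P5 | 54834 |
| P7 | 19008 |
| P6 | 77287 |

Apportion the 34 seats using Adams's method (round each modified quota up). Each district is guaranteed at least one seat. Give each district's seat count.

P3=3, P2=4, P4=8, P1=8, P5=4, P7=2, P6=5

Standard divisor 498568/34 ≈ 14663.765; standard quotas: P3 2.318, P2 4.087, P4 8.617, P1 8.672, P5 3.739, P7 1.296, P6 5.271.
Rounding up gives 3, 5, 9, 9, 4, 2, 6 = 38 seats, so the divisor must be adjusted.
With modified divisor 16400: modified quotas P3 2.072, P2 3.654, P4 7.705, P1 7.754, P5 3.344, P7 1.159, P6 4.713.
Rounding up: P3 3, P2 4, P4 8, P1 8, P5 4, P7 2, P6 5 (total 34).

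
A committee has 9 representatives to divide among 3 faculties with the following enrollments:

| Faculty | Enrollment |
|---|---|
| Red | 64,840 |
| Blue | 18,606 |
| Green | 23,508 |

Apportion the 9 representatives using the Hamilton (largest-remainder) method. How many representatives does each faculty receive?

Red=5, Blue=2, Green=2

Standard divisor: 106954 ÷ 9 ≈ 11883.778.
Standard quotas: Red 5.4562, Blue 1.5657, Green 1.9782.
Lower quotas: Red 5, Blue 1, Green 1 (sum 7, leaving 2 seats).
Remainders in descending order: Green 0.9782, Blue 0.5657, Red 0.4562.
The surplus seats go to Green, Blue.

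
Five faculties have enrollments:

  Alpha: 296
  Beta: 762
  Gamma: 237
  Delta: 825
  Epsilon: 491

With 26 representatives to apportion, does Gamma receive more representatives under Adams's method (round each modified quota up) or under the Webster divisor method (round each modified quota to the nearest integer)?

Adams: Alpha 3, Beta 7, Gamma 3, Delta 8, Epsilon 5.
Webster: Alpha 3, Beta 8, Gamma 2, Delta 8, Epsilon 5.
Gamma gets 3 under Adams and 2 under Webster.

Adams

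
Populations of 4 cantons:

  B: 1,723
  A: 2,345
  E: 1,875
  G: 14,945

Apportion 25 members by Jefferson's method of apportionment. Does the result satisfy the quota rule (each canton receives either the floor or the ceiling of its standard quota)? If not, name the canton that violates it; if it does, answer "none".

Standard quotas: B 2.062, A 2.807, E 2.244, G 17.887.
Jefferson allocation: B 2, A 2, E 2, G 19.
G has quota 17.887 (lower 17, upper 18) but receives 19 — outside the quota interval.

G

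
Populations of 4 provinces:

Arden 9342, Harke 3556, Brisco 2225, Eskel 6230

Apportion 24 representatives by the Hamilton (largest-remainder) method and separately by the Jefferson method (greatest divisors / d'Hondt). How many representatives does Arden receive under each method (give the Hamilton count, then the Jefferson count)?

Hamilton: Arden 10, Harke 4, Brisco 3, Eskel 7.
Jefferson: Arden 11, Harke 4, Brisco 2, Eskel 7.
Arden gets 10 under Hamilton and 11 under Jefferson.

10 and 11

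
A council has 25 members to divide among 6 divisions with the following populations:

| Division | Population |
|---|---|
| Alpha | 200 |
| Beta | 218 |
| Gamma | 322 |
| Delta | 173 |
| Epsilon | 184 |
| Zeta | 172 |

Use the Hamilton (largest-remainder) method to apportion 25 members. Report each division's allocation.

Alpha=4, Beta=4, Gamma=6, Delta=4, Epsilon=4, Zeta=3

Total 1269; standard divisor 1269/25 ≈ 50.76.
Standard quotas: Alpha 3.940, Beta 4.295, Gamma 6.344, Delta 3.408, Epsilon 3.625, Zeta 3.388.
Lower quotas: Alpha 3, Beta 4, Gamma 6, Delta 3, Epsilon 3, Zeta 3 (sum 22, leaving 3 seats).
Remainders in descending order: Alpha 0.940, Epsilon 0.625, Delta 0.408, Zeta 0.388, Gamma 0.344, Beta 0.295.
Largest remainders: Alpha, Epsilon, Delta receive the extra seats.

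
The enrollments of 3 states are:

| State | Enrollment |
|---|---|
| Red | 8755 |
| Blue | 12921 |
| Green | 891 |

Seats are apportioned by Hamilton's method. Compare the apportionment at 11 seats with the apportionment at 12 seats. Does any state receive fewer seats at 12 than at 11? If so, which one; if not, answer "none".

At 11 seats: Red 4, Blue 6, Green 1.
At 12 seats: Red 5, Blue 7, Green 0.
Green drops from 1 to 0.

Green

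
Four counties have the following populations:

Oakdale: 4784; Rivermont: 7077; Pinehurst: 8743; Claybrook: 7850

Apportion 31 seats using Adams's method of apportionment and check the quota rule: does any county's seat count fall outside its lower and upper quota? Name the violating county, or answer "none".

Standard quotas: Oakdale 5.212, Rivermont 7.710, Pinehurst 9.525, Claybrook 8.552.
Adams allocation: Oakdale 5, Rivermont 8, Pinehurst 9, Claybrook 9.
Every allocation lies between the lower and upper quota.

none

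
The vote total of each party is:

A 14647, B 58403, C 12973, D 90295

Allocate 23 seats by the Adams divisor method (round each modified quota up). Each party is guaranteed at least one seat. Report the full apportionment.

A 2, B 8, C 2, D 11

Standard divisor 176318/23 ≈ 7666; standard quotas: A 1.911, B 7.618, C 1.692, D 11.779.
Rounding up gives 2, 8, 2, 12 = 24 seats, so the divisor must be adjusted.
With modified divisor 8300: modified quotas A 1.765, B 7.037, C 1.563, D 10.879.
Rounding up: A 2, B 8, C 2, D 11 (total 23).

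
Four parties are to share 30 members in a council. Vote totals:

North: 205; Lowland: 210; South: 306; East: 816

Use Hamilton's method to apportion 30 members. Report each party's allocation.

Standard divisor: 1537 ÷ 30 ≈ 51.233.
Standard quotas: North 4.001, Lowland 4.099, South 5.973, East 15.927.
Lower quotas: North 4, Lowland 4, South 5, East 15 (sum 28, leaving 2 seats).
Remainders in descending order: South 0.973, East 0.927, Lowland 0.099, North 0.001.
The surplus seats go to South, East.

North 4, Lowland 4, South 6, East 16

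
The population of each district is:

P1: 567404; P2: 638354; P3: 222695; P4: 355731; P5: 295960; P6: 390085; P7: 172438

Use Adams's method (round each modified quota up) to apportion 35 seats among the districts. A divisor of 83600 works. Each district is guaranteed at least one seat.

With modified divisor 83600: modified quotas P1 6.787, P2 7.636, P3 2.664, P4 4.255, P5 3.540, P6 4.666, P7 2.063.
Rounding up: P1 7, P2 8, P3 3, P4 5, P5 4, P6 5, P7 3 (total 35).

P1 7, P2 8, P3 3, P4 5, P5 4, P6 5, P7 3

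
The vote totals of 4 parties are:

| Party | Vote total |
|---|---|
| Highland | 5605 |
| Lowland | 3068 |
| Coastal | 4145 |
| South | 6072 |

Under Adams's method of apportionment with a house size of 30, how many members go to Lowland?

Standard divisor 18890/30 ≈ 629.667; standard quotas: Highland 8.902, Lowland 4.872, Coastal 6.583, South 9.643.
Rounding up gives 9, 5, 7, 10 = 31 seats, so the divisor must be adjusted.
With modified divisor 680: modified quotas Highland 8.243, Lowland 4.512, Coastal 6.096, South 8.929.
Rounding up: Highland 9, Lowland 5, Coastal 7, South 9 (total 30).
Lowland receives 5.

5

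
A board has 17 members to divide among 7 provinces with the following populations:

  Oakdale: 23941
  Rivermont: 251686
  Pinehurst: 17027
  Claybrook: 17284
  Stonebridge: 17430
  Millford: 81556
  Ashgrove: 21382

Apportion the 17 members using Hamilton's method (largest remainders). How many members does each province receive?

Oakdale 1, Rivermont 10, Pinehurst 0, Claybrook 1, Stonebridge 1, Millford 3, Ashgrove 1

The standard divisor is 430306/17 ≈ 25312.118.
Standard quotas: Oakdale 0.9458, Rivermont 9.9433, Pinehurst 0.6727, Claybrook 0.6828, Stonebridge 0.6886, Millford 3.2220, Ashgrove 0.8447.
Lower quotas: Oakdale 0, Rivermont 9, Pinehurst 0, Claybrook 0, Stonebridge 0, Millford 3, Ashgrove 0 (sum 12, leaving 5 seats).
Remainders in descending order: Oakdale 0.9458, Rivermont 0.9433, Ashgrove 0.8447, Stonebridge 0.6886, Claybrook 0.6828, Pinehurst 0.6727, Millford 0.2220.
The surplus seats go to Oakdale, Rivermont, Ashgrove, Stonebridge, Claybrook.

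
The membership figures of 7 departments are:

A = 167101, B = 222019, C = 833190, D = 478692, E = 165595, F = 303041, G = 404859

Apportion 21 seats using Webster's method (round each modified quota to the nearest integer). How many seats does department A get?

Standard divisor 2574497/21 ≈ 122595.095; standard quotas: A 1.363, B 1.811, C 6.796, D 3.905, E 1.351, F 2.472, G 3.302.
Rounding to the nearest integer gives 1, 2, 7, 4, 1, 2, 3 = 20 seats, so the divisor must be adjusted.
With modified divisor 118400: modified quotas A 1.411, B 1.875, C 7.037, D 4.043, E 1.399, F 2.559, G 3.419.
Rounding to the nearest integer: A 1, B 2, C 7, D 4, E 1, F 3, G 3 (total 21).
A receives 1.

1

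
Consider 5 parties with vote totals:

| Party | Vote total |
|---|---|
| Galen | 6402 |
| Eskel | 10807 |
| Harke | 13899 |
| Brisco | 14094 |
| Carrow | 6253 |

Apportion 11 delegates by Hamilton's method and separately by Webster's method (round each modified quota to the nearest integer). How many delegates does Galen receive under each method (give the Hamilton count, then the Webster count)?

2 and 1

Hamilton: Galen 2, Eskel 2, Harke 3, Brisco 3, Carrow 1.
Webster: Galen 1, Eskel 3, Harke 3, Brisco 3, Carrow 1.
Galen gets 2 under Hamilton and 1 under Webster.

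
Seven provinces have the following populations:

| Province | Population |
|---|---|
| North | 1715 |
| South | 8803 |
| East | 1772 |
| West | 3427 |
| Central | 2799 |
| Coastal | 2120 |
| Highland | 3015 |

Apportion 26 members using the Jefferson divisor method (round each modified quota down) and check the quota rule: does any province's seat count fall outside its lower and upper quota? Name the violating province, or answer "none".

none

Standard quotas: North 1.885, South 9.677, East 1.948, West 3.767, Central 3.077, Coastal 2.331, Highland 3.314.
Jefferson allocation: North 2, South 10, East 2, West 4, Central 3, Coastal 2, Highland 3.
Every allocation lies between the lower and upper quota.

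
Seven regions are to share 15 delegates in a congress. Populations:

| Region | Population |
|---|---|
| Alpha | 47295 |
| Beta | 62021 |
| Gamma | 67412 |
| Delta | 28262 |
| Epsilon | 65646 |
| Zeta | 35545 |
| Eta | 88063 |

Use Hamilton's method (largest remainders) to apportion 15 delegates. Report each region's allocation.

Standard divisor: 394244 ÷ 15 ≈ 26282.933.
Standard quotas: Alpha 1.7995, Beta 2.3597, Gamma 2.5649, Delta 1.0753, Epsilon 2.4977, Zeta 1.3524, Eta 3.3506.
Lower quotas: Alpha 1, Beta 2, Gamma 2, Delta 1, Epsilon 2, Zeta 1, Eta 3 (sum 12, leaving 3 seats).
Remainders in descending order: Alpha 0.7995, Gamma 0.5649, Epsilon 0.4977, Beta 0.3597, Zeta 0.3524, Eta 0.3506, Delta 0.0753.
The surplus seats go to Alpha, Gamma, Epsilon.

Alpha 2; Beta 2; Gamma 3; Delta 1; Epsilon 3; Zeta 1; Eta 3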